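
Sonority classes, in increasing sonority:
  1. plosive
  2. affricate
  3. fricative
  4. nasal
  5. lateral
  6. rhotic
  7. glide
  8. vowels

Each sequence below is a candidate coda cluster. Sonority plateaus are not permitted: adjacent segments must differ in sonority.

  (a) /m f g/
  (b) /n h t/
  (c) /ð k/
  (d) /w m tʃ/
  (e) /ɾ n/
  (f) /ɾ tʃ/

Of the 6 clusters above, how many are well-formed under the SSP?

6

(a) /m f g/: profile 4-3-1 — obeys.
(b) /n h t/: profile 4-3-1 — obeys.
(c) /ð k/: profile 3-1 — obeys.
(d) /w m tʃ/: profile 7-4-2 — obeys.
(e) /ɾ n/: profile 6-4 — obeys.
(f) /ɾ tʃ/: profile 6-2 — obeys.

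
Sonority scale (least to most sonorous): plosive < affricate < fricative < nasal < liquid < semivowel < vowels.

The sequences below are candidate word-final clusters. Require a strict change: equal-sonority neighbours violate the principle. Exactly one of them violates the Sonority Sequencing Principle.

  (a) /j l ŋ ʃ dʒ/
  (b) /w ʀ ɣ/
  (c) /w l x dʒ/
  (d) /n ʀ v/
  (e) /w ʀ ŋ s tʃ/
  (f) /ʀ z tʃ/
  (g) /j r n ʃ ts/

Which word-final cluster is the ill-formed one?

(a) /j l ŋ ʃ dʒ/: profile 6-5-4-3-2 — obeys.
(b) /w ʀ ɣ/: profile 6-5-3 — obeys.
(c) /w l x dʒ/: profile 6-5-3-2 — obeys.
(d) /n ʀ v/: profile 4-5-3 — violates.
(e) /w ʀ ŋ s tʃ/: profile 6-5-4-3-2 — obeys.
(f) /ʀ z tʃ/: profile 5-3-2 — obeys.
(g) /j r n ʃ ts/: profile 6-5-4-3-2 — obeys.

d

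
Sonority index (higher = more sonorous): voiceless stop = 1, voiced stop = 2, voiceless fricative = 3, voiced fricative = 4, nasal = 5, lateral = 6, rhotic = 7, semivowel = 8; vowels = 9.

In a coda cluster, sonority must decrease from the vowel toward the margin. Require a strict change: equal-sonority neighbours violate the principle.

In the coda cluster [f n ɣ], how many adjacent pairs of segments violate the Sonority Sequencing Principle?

1

/f/: voiceless fricative = 3.
/n/: nasal = 5.
/ɣ/: voiced fricative = 4.
/f/→/n/: 3→5 (does not fall) — violation.
/n/→/ɣ/: 5→4 (falls) — ok.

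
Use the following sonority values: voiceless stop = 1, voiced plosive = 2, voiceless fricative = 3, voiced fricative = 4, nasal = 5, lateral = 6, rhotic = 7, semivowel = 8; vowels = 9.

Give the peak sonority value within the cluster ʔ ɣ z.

4

/ʔ/: voiceless stop = 1.
/ɣ/: voiced fricative = 4.
/z/: voiced fricative = 4.
The maximum is 4.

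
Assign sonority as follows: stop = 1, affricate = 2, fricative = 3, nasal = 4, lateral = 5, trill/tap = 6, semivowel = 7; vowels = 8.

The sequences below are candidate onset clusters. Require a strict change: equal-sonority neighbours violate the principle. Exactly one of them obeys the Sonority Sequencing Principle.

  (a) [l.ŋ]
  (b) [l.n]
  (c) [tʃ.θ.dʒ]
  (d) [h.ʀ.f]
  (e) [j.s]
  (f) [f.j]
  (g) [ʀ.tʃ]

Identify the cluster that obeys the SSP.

(a) [l.ŋ]: profile 5-4 — violates.
(b) [l.n]: profile 5-4 — violates.
(c) [tʃ.θ.dʒ]: profile 2-3-2 — violates.
(d) [h.ʀ.f]: profile 3-6-3 — violates.
(e) [j.s]: profile 7-3 — violates.
(f) [f.j]: profile 3-7 — obeys.
(g) [ʀ.tʃ]: profile 6-2 — violates.

f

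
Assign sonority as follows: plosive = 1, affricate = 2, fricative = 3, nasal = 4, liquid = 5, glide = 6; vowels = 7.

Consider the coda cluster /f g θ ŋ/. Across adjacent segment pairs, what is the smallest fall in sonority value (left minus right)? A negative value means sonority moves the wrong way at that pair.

-2

/f/ is a fricative (sonority 3).
/g/ is a plosive (sonority 1).
/θ/ is a fricative (sonority 3).
/ŋ/ is a nasal (sonority 4).
/f/→/g/: change +2.
/g/→/θ/: change -2.
/θ/→/ŋ/: change -1.
Minimum = -2.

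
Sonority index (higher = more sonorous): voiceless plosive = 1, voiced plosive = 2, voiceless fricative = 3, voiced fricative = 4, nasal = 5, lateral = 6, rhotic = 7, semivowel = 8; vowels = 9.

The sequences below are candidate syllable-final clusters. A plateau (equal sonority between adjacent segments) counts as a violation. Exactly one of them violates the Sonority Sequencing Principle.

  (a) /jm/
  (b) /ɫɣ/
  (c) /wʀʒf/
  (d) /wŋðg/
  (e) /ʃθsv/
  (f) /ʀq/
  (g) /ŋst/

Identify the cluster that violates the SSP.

(a) 8-5 → obeys
(b) 6-4 → obeys
(c) 8-7-4-3 → obeys
(d) 8-5-4-2 → obeys
(e) 3-3-3-4 → violates
(f) 7-1 → obeys
(g) 5-3-1 → obeys

e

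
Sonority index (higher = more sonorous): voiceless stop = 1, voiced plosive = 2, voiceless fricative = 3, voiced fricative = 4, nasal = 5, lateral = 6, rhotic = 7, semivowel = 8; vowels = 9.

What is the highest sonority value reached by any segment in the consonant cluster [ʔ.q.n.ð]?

5

/ʔ/ — voiceless stop, sonority 1.
/q/ — voiceless stop, sonority 1.
/n/ — nasal, sonority 5.
/ð/ — voiced fricative, sonority 4.
The maximum is 5.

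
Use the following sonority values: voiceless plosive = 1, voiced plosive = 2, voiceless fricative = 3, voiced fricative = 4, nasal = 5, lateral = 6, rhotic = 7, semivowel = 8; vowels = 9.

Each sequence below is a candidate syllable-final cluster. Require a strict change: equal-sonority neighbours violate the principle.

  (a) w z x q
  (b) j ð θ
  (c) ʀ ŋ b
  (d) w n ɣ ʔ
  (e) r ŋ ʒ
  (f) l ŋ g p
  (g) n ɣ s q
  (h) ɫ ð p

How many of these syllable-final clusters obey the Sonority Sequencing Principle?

(a) w z x q: profile 8-4-3-1 — obeys.
(b) j ð θ: profile 8-4-3 — obeys.
(c) ʀ ŋ b: profile 7-5-2 — obeys.
(d) w n ɣ ʔ: profile 8-5-4-1 — obeys.
(e) r ŋ ʒ: profile 7-5-4 — obeys.
(f) l ŋ g p: profile 6-5-2-1 — obeys.
(g) n ɣ s q: profile 5-4-3-1 — obeys.
(h) ɫ ð p: profile 6-4-1 — obeys.

8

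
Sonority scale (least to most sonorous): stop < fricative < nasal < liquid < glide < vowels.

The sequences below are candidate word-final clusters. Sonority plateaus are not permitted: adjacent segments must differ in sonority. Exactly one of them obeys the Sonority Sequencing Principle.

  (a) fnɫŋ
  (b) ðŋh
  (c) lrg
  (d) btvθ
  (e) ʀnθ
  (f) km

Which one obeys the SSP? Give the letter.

(a) 2-3-4-3 → violates
(b) 2-3-2 → violates
(c) 4-4-1 → violates
(d) 1-1-2-2 → violates
(e) 4-3-2 → obeys
(f) 1-3 → violates

e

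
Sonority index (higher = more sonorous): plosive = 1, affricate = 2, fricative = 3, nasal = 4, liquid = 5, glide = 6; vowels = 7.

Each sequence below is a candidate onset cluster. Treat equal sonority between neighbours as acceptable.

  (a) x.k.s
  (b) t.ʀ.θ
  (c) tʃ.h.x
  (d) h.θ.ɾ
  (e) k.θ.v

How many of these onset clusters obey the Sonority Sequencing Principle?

3

(a) x.k.s: profile 3-1-3 — violates.
(b) t.ʀ.θ: profile 1-5-3 — violates.
(c) tʃ.h.x: profile 2-3-3 — obeys.
(d) h.θ.ɾ: profile 3-3-5 — obeys.
(e) k.θ.v: profile 1-3-3 — obeys.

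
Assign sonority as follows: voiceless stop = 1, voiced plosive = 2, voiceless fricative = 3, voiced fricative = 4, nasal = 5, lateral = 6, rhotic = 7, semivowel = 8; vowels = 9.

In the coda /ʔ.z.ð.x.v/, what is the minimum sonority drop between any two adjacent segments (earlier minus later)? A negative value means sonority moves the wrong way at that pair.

/ʔ/ is a voiceless stop (sonority 1).
/z/ is a voiced fricative (sonority 4).
/ð/ is a voiced fricative (sonority 4).
/x/ is a voiceless fricative (sonority 3).
/v/ is a voiced fricative (sonority 4).
/ʔ/→/z/: change -3.
/z/→/ð/: change +0.
/ð/→/x/: change +1.
/x/→/v/: change -1.
Minimum = -3.

-3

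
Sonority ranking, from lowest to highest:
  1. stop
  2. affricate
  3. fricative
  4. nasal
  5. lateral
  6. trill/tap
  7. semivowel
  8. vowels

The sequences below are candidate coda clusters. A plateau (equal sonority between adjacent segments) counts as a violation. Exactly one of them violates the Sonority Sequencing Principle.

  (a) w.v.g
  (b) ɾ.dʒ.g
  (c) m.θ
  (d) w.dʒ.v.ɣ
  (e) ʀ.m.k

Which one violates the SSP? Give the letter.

d

(a) sonority 7-3-1: well-formed.
(b) sonority 6-2-1: well-formed.
(c) sonority 4-3: well-formed.
(d) sonority 7-2-3-3: ill-formed.
(e) sonority 6-4-1: well-formed.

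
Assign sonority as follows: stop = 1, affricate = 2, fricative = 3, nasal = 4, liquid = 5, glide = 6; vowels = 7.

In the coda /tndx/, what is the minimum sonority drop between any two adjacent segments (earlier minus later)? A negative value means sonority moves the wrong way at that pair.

-3

/t/ — stop, sonority 1.
/n/ — nasal, sonority 4.
/d/ — stop, sonority 1.
/x/ — fricative, sonority 3.
/t/→/n/: change -3.
/n/→/d/: change +3.
/d/→/x/: change -2.
Minimum = -3.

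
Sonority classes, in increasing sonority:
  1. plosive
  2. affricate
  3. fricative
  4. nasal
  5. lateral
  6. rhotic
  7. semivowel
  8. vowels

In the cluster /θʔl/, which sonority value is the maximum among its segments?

/θ/ — fricative, sonority 3.
/ʔ/ — plosive, sonority 1.
/l/ — lateral, sonority 5.
The maximum is 5.

5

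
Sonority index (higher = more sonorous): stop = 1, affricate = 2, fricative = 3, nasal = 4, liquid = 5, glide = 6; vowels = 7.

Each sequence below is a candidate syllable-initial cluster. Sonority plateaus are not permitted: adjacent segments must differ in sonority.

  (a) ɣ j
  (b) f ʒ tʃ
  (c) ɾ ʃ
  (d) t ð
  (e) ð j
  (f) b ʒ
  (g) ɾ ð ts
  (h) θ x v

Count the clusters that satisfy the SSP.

4

(a) sonority 3-6: well-formed.
(b) sonority 3-3-2: ill-formed.
(c) sonority 5-3: ill-formed.
(d) sonority 1-3: well-formed.
(e) sonority 3-6: well-formed.
(f) sonority 1-3: well-formed.
(g) sonority 5-3-2: ill-formed.
(h) sonority 3-3-3: ill-formed.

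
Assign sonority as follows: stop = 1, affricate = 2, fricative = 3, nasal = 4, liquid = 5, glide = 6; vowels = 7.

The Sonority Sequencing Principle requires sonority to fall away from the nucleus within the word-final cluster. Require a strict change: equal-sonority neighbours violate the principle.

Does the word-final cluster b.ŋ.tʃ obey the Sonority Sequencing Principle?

no

/b/ — stop, sonority 1.
/ŋ/ — nasal, sonority 4.
/tʃ/ — affricate, sonority 2.
The profile is 1-4-2. Between /b/ (1) and /ŋ/ (4) sonority does not fall, so the cluster violates the SSP.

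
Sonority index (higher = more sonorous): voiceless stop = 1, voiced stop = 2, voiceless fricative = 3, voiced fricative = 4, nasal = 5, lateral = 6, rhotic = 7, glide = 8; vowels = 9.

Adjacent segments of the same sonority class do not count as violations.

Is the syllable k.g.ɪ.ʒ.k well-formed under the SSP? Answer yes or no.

Onset: /k/ is a voiceless stop (sonority 1), /g/ is a voiced stop (sonority 2); then the nucleus /ɪ/ (sonority 9).
Onset profile 1-2-9 — rises to the nucleus.
Coda: /ʒ/ is a voiced fricative (sonority 4), /k/ is a voiceless stop (sonority 1).
Coda profile 9-4-1 — falls from the nucleus.

yes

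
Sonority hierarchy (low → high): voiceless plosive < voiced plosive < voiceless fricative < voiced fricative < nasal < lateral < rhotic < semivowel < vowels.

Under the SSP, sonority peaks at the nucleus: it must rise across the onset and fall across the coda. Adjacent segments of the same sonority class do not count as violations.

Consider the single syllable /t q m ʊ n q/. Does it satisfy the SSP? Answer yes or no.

yes

Onset: /t/ is a voiceless plosive (sonority 1), /q/ is a voiceless plosive (sonority 1), /m/ is a nasal (sonority 5); then the nucleus /ʊ/ (sonority 9).
Onset profile 1-1-5-9 — rises to the nucleus.
Coda: /n/ is a nasal (sonority 5), /q/ is a voiceless plosive (sonority 1).
Coda profile 9-5-1 — falls from the nucleus.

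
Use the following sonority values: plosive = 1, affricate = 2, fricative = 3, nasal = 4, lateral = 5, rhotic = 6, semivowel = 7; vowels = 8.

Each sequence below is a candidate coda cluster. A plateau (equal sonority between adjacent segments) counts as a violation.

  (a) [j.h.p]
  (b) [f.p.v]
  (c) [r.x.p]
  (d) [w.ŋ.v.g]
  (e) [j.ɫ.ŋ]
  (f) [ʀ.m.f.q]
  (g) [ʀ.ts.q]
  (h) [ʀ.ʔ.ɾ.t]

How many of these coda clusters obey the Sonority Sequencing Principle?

(a) 7-3-1 → obeys
(b) 3-1-3 → violates
(c) 6-3-1 → obeys
(d) 7-4-3-1 → obeys
(e) 7-5-4 → obeys
(f) 6-4-3-1 → obeys
(g) 6-2-1 → obeys
(h) 6-1-6-1 → violates

6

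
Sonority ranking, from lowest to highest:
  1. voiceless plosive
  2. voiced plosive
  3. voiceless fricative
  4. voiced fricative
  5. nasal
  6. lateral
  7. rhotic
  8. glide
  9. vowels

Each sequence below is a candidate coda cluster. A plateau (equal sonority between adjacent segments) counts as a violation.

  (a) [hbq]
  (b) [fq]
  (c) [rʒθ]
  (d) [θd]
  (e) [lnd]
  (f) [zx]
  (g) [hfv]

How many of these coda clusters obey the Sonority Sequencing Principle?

6

(a) 3-2-1 → obeys
(b) 3-1 → obeys
(c) 7-4-3 → obeys
(d) 3-2 → obeys
(e) 6-5-2 → obeys
(f) 4-3 → obeys
(g) 3-3-4 → violates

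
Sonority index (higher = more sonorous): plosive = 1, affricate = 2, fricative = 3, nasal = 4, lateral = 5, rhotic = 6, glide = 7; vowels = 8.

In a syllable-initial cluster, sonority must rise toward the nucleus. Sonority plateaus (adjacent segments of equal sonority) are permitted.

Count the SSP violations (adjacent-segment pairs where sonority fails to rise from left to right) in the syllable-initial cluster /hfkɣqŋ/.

/h/ is a fricative (sonority 3).
/f/ is a fricative (sonority 3).
/k/ is a plosive (sonority 1).
/ɣ/ is a fricative (sonority 3).
/q/ is a plosive (sonority 1).
/ŋ/ is a nasal (sonority 4).
/h/→/f/: 3→3 (plateau, allowed) — ok.
/f/→/k/: 3→1 (does not rise) — violation.
/k/→/ɣ/: 1→3 (rises) — ok.
/ɣ/→/q/: 3→1 (does not rise) — violation.
/q/→/ŋ/: 1→4 (rises) — ok.

2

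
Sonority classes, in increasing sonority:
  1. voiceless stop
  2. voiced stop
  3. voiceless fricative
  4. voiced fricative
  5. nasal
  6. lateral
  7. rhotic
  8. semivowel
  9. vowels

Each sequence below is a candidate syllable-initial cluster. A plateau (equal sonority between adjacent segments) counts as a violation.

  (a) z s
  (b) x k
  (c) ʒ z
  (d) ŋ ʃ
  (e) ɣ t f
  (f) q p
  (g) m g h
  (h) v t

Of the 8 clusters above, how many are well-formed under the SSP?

0

(a) sonority 4-3: ill-formed.
(b) sonority 3-1: ill-formed.
(c) sonority 4-4: ill-formed.
(d) sonority 5-3: ill-formed.
(e) sonority 4-1-3: ill-formed.
(f) sonority 1-1: ill-formed.
(g) sonority 5-2-3: ill-formed.
(h) sonority 4-1: ill-formed.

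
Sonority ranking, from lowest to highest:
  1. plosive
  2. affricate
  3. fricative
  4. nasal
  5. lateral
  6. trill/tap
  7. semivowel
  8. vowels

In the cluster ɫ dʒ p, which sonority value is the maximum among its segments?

5

/ɫ/: lateral = 5.
/dʒ/: affricate = 2.
/p/: plosive = 1.
The maximum is 5.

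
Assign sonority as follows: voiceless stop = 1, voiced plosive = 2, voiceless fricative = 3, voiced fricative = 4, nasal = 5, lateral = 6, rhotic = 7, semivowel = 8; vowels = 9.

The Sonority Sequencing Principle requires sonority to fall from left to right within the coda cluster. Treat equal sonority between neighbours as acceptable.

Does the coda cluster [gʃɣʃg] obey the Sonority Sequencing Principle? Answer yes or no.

no

/g/: voiced plosive = 2.
/ʃ/: voiceless fricative = 3.
/ɣ/: voiced fricative = 4.
/ʃ/: voiceless fricative = 3.
/g/: voiced plosive = 2.
The profile is 2-3-4-3-2. Between /g/ (2) and /ʃ/ (3) sonority does not fall, so the cluster violates the SSP.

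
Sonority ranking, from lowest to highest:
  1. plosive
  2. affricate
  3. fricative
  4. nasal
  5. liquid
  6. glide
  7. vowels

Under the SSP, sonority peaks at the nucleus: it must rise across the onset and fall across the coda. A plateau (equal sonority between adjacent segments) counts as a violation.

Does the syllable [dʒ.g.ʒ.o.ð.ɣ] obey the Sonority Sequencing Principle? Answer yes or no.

no

Onset: /dʒ/ is an affricate (sonority 2), /g/ is a plosive (sonority 1), /ʒ/ is a fricative (sonority 3); then the nucleus /o/ (sonority 7).
Onset profile 2-1-3-7 — does not strictly rise throughout.
Coda: /ð/ is a fricative (sonority 3), /ɣ/ is a fricative (sonority 3).
Coda profile 7-3-3 — does not strictly fall throughout.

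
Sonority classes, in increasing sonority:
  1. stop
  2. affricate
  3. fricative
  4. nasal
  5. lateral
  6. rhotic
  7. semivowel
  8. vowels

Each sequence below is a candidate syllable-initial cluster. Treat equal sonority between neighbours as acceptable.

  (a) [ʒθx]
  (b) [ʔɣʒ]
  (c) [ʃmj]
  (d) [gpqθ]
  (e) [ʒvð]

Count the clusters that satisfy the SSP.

5

(a) 3-3-3 → obeys
(b) 1-3-3 → obeys
(c) 3-4-7 → obeys
(d) 1-1-1-3 → obeys
(e) 3-3-3 → obeys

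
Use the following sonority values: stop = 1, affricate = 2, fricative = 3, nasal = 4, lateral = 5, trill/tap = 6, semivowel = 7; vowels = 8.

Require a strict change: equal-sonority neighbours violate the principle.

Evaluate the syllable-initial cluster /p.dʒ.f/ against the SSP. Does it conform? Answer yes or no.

yes

/p/: stop = 1.
/dʒ/: affricate = 2.
/f/: fricative = 3.
The profile 1-2-3 strictly rises, so the syllable-initial cluster satisfies the SSP.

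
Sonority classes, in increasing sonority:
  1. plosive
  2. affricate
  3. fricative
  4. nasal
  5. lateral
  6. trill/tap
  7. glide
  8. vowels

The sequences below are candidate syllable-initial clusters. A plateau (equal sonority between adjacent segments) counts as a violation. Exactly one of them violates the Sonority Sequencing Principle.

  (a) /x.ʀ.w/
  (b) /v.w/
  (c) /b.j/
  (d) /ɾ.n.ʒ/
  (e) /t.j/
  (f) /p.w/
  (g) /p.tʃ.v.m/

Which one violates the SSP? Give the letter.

d

(a) /x.ʀ.w/: profile 3-6-7 — obeys.
(b) /v.w/: profile 3-7 — obeys.
(c) /b.j/: profile 1-7 — obeys.
(d) /ɾ.n.ʒ/: profile 6-4-3 — violates.
(e) /t.j/: profile 1-7 — obeys.
(f) /p.w/: profile 1-7 — obeys.
(g) /p.tʃ.v.m/: profile 1-2-3-4 — obeys.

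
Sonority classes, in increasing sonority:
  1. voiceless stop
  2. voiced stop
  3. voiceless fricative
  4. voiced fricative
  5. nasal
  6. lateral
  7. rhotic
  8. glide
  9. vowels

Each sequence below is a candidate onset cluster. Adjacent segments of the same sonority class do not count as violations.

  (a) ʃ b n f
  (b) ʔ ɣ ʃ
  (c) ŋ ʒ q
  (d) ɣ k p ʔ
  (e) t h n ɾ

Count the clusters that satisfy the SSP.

(a) sonority 3-2-5-3: ill-formed.
(b) sonority 1-4-3: ill-formed.
(c) sonority 5-4-1: ill-formed.
(d) sonority 4-1-1-1: ill-formed.
(e) sonority 1-3-5-7: well-formed.

1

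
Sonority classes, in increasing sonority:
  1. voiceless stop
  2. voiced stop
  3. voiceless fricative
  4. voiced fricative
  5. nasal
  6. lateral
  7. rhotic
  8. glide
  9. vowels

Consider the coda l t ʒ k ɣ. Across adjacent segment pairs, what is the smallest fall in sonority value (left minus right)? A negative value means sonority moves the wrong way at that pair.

/l/: lateral = 6.
/t/: voiceless stop = 1.
/ʒ/: voiced fricative = 4.
/k/: voiceless stop = 1.
/ɣ/: voiced fricative = 4.
/l/→/t/: change +5.
/t/→/ʒ/: change -3.
/ʒ/→/k/: change +3.
/k/→/ɣ/: change -3.
Minimum = -3.

-3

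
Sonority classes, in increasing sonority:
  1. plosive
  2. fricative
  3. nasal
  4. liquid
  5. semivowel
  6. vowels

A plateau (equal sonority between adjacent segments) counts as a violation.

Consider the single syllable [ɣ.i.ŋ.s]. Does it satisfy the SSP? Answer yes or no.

yes

Onset: /ɣ/ is a fricative (sonority 2); then the nucleus /i/ (sonority 6).
Onset profile 2-6 — rises to the nucleus.
Coda: /ŋ/ is a nasal (sonority 3), /s/ is a fricative (sonority 2).
Coda profile 6-3-2 — falls from the nucleus.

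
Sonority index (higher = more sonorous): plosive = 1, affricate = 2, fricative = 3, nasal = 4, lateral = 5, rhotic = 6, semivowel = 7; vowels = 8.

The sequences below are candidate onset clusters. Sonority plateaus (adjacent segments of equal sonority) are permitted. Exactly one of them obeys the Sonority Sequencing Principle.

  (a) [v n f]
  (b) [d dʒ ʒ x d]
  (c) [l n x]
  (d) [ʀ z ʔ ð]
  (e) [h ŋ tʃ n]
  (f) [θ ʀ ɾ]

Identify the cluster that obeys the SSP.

f

(a) sonority 3-4-3: ill-formed.
(b) sonority 1-2-3-3-1: ill-formed.
(c) sonority 5-4-3: ill-formed.
(d) sonority 6-3-1-3: ill-formed.
(e) sonority 3-4-2-4: ill-formed.
(f) sonority 3-6-6: well-formed.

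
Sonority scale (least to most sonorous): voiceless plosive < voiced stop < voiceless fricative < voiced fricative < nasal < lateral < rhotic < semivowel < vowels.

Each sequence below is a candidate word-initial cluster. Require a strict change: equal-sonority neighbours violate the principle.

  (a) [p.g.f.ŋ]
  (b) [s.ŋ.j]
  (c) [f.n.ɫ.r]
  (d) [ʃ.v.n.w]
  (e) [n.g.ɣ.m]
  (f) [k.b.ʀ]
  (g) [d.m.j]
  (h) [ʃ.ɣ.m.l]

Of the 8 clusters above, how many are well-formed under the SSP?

7

(a) sonority 1-2-3-5: well-formed.
(b) sonority 3-5-8: well-formed.
(c) sonority 3-5-6-7: well-formed.
(d) sonority 3-4-5-8: well-formed.
(e) sonority 5-2-4-5: ill-formed.
(f) sonority 1-2-7: well-formed.
(g) sonority 2-5-8: well-formed.
(h) sonority 3-4-5-6: well-formed.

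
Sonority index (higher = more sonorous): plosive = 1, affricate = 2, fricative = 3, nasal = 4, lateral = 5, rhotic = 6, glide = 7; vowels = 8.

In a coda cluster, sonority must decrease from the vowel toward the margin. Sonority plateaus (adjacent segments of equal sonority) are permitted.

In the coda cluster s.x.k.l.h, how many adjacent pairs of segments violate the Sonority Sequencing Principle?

1

/s/ — fricative, sonority 3.
/x/ — fricative, sonority 3.
/k/ — plosive, sonority 1.
/l/ — lateral, sonority 5.
/h/ — fricative, sonority 3.
/s/→/x/: 3→3 (plateau, allowed) — ok.
/x/→/k/: 3→1 (falls) — ok.
/k/→/l/: 1→5 (does not fall) — violation.
/l/→/h/: 5→3 (falls) — ok.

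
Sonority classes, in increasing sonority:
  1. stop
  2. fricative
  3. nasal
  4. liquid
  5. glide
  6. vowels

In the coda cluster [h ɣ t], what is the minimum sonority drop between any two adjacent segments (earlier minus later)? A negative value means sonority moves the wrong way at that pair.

0

/h/: fricative = 2.
/ɣ/: fricative = 2.
/t/: stop = 1.
/h/→/ɣ/: change +0.
/ɣ/→/t/: change +1.
Minimum = 0.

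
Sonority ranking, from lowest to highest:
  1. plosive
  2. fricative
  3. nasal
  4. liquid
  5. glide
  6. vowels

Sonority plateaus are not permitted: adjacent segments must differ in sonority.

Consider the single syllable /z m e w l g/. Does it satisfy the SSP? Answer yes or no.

yes

Onset: /z/ is a fricative (sonority 2), /m/ is a nasal (sonority 3); then the nucleus /e/ (sonority 6).
Onset profile 2-3-6 — rises to the nucleus.
Coda: /w/ is a glide (sonority 5), /l/ is a liquid (sonority 4), /g/ is a plosive (sonority 1).
Coda profile 6-5-4-1 — falls from the nucleus.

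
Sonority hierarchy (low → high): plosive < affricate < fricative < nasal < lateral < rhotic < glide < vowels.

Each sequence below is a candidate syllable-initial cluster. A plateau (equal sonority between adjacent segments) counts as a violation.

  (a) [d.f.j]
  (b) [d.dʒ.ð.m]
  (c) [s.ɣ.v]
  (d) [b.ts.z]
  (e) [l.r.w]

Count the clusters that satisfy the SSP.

4

(a) sonority 1-3-7: well-formed.
(b) sonority 1-2-3-4: well-formed.
(c) sonority 3-3-3: ill-formed.
(d) sonority 1-2-3: well-formed.
(e) sonority 5-6-7: well-formed.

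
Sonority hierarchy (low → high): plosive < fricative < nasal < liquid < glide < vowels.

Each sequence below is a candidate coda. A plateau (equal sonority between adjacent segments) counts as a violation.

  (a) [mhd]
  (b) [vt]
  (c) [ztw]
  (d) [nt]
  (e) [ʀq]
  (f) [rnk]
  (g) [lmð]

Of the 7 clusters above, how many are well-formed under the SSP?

(a) [mhd]: profile 3-2-1 — obeys.
(b) [vt]: profile 2-1 — obeys.
(c) [ztw]: profile 2-1-5 — violates.
(d) [nt]: profile 3-1 — obeys.
(e) [ʀq]: profile 4-1 — obeys.
(f) [rnk]: profile 4-3-1 — obeys.
(g) [lmð]: profile 4-3-2 — obeys.

6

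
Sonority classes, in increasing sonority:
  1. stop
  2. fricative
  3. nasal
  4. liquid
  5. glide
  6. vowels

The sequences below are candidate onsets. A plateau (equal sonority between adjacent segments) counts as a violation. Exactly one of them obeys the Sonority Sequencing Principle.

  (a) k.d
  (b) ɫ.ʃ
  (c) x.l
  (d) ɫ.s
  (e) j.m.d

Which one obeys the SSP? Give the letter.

(a) 1-1 → violates
(b) 4-2 → violates
(c) 2-4 → obeys
(d) 4-2 → violates
(e) 5-3-1 → violates

c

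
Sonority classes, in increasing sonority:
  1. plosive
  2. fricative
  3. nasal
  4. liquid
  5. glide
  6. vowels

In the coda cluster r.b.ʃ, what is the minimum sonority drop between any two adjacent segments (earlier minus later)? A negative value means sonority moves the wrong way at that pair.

/r/: liquid = 4.
/b/: plosive = 1.
/ʃ/: fricative = 2.
/r/→/b/: change +3.
/b/→/ʃ/: change -1.
Minimum = -1.

-1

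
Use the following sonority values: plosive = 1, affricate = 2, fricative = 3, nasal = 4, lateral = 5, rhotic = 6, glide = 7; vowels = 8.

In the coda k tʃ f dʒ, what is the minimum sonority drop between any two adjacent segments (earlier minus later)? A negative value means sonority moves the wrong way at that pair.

/k/ — plosive, sonority 1.
/tʃ/ — affricate, sonority 2.
/f/ — fricative, sonority 3.
/dʒ/ — affricate, sonority 2.
/k/→/tʃ/: change -1.
/tʃ/→/f/: change -1.
/f/→/dʒ/: change +1.
Minimum = -1.

-1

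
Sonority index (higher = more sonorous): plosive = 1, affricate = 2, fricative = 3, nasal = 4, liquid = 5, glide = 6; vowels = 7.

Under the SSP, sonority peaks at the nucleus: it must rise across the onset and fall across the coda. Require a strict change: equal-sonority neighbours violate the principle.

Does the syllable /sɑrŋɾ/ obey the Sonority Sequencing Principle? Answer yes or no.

Onset: /s/ is a fricative (sonority 3); then the nucleus /ɑ/ (sonority 7).
Onset profile 3-7 — rises to the nucleus.
Coda: /r/ is a liquid (sonority 5), /ŋ/ is a nasal (sonority 4), /ɾ/ is a liquid (sonority 5).
Coda profile 7-5-4-5 — does not strictly fall throughout.

no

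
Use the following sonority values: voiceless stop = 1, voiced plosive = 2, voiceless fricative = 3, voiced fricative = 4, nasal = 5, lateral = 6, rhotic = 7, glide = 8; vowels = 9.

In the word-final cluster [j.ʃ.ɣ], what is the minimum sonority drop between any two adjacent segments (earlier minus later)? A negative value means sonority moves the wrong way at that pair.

-1

/j/ is a glide (sonority 8).
/ʃ/ is a voiceless fricative (sonority 3).
/ɣ/ is a voiced fricative (sonority 4).
/j/→/ʃ/: change +5.
/ʃ/→/ɣ/: change -1.
Minimum = -1.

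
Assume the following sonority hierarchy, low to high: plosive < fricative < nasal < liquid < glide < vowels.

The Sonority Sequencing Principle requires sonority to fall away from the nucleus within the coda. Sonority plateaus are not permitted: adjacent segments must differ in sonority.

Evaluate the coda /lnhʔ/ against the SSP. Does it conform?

yes

/l/ is a liquid (sonority 4).
/n/ is a nasal (sonority 3).
/h/ is a fricative (sonority 2).
/ʔ/ is a plosive (sonority 1).
The profile 4-3-2-1 strictly falls, so the coda satisfies the SSP.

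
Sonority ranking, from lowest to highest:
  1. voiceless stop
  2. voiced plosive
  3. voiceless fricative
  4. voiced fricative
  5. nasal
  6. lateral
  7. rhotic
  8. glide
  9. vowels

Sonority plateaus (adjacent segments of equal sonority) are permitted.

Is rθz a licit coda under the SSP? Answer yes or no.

no

/r/ — rhotic, sonority 7.
/θ/ — voiceless fricative, sonority 3.
/z/ — voiced fricative, sonority 4.
The profile is 7-3-4. Between /θ/ (3) and /z/ (4) sonority does not fall, so the cluster violates the SSP.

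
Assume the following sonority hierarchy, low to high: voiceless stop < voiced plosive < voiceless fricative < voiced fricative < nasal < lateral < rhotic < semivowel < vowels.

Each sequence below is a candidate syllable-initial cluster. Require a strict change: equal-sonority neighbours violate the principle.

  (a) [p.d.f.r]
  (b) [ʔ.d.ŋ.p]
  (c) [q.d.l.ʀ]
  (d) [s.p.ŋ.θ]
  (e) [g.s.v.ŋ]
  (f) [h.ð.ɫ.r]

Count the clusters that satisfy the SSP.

4

(a) [p.d.f.r]: profile 1-2-3-7 — obeys.
(b) [ʔ.d.ŋ.p]: profile 1-2-5-1 — violates.
(c) [q.d.l.ʀ]: profile 1-2-6-7 — obeys.
(d) [s.p.ŋ.θ]: profile 3-1-5-3 — violates.
(e) [g.s.v.ŋ]: profile 2-3-4-5 — obeys.
(f) [h.ð.ɫ.r]: profile 3-4-6-7 — obeys.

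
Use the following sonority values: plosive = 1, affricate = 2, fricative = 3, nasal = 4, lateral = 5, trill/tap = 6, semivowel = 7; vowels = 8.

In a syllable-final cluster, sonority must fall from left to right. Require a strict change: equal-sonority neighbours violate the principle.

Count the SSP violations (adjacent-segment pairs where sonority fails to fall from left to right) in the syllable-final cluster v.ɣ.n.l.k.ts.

/v/: fricative = 3.
/ɣ/: fricative = 3.
/n/: nasal = 4.
/l/: lateral = 5.
/k/: plosive = 1.
/ts/: affricate = 2.
/v/→/ɣ/: 3→3 (plateau) — violation.
/ɣ/→/n/: 3→4 (does not fall) — violation.
/n/→/l/: 4→5 (does not fall) — violation.
/l/→/k/: 5→1 (falls) — ok.
/k/→/ts/: 1→2 (does not fall) — violation.

4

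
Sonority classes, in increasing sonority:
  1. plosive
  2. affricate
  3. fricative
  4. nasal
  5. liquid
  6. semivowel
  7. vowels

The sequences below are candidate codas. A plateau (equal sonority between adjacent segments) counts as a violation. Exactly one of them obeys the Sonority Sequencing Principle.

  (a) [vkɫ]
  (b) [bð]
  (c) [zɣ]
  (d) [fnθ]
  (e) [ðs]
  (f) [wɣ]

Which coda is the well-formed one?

(a) [vkɫ]: profile 3-1-5 — violates.
(b) [bð]: profile 1-3 — violates.
(c) [zɣ]: profile 3-3 — violates.
(d) [fnθ]: profile 3-4-3 — violates.
(e) [ðs]: profile 3-3 — violates.
(f) [wɣ]: profile 6-3 — obeys.

f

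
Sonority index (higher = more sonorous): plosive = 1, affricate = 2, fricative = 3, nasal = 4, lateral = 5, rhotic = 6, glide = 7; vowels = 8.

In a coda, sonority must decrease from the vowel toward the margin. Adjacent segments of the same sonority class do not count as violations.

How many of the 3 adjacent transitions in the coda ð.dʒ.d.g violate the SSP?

/ð/ — fricative, sonority 3.
/dʒ/ — affricate, sonority 2.
/d/ — plosive, sonority 1.
/g/ — plosive, sonority 1.
/ð/→/dʒ/: 3→2 (falls) — ok.
/dʒ/→/d/: 2→1 (falls) — ok.
/d/→/g/: 1→1 (plateau, allowed) — ok.

0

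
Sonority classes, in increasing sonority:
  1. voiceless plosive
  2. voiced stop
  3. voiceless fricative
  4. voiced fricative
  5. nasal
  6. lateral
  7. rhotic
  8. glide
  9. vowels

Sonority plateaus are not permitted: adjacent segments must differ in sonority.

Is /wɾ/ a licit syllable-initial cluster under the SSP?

no

/w/: glide = 8.
/ɾ/: rhotic = 7.
The profile is 8-7. Between /w/ (8) and /ɾ/ (7) sonority does not rise, so the cluster violates the SSP.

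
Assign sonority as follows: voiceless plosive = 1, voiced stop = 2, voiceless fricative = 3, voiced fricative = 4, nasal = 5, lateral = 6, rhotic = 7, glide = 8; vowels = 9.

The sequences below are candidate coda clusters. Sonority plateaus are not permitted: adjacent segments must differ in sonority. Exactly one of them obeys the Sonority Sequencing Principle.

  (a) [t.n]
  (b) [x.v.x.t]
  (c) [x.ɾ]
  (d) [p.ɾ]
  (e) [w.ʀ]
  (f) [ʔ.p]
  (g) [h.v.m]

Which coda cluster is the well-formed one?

(a) 1-5 → violates
(b) 3-4-3-1 → violates
(c) 3-7 → violates
(d) 1-7 → violates
(e) 8-7 → obeys
(f) 1-1 → violates
(g) 3-4-5 → violates

e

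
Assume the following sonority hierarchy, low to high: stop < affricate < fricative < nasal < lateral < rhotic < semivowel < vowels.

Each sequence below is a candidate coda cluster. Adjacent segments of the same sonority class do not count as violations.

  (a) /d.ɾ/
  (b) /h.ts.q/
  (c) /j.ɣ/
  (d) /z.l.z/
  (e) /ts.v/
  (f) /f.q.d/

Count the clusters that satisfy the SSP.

(a) /d.ɾ/: profile 1-6 — violates.
(b) /h.ts.q/: profile 3-2-1 — obeys.
(c) /j.ɣ/: profile 7-3 — obeys.
(d) /z.l.z/: profile 3-5-3 — violates.
(e) /ts.v/: profile 2-3 — violates.
(f) /f.q.d/: profile 3-1-1 — obeys.

3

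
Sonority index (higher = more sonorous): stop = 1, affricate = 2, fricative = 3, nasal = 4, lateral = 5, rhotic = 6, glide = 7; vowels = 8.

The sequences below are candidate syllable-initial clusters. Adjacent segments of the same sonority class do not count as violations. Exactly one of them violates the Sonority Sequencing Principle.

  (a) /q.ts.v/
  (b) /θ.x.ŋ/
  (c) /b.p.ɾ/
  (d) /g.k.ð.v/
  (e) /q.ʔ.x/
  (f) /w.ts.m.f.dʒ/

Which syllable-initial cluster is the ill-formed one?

(a) sonority 1-2-3: well-formed.
(b) sonority 3-3-4: well-formed.
(c) sonority 1-1-6: well-formed.
(d) sonority 1-1-3-3: well-formed.
(e) sonority 1-1-3: well-formed.
(f) sonority 7-2-4-3-2: ill-formed.

f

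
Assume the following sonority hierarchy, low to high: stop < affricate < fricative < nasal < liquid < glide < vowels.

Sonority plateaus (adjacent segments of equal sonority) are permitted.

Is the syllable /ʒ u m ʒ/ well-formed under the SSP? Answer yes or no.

yes

Onset: /ʒ/ is a fricative (sonority 3); then the nucleus /u/ (sonority 7).
Onset profile 3-7 — rises to the nucleus.
Coda: /m/ is a nasal (sonority 4), /ʒ/ is a fricative (sonority 3).
Coda profile 7-4-3 — falls from the nucleus.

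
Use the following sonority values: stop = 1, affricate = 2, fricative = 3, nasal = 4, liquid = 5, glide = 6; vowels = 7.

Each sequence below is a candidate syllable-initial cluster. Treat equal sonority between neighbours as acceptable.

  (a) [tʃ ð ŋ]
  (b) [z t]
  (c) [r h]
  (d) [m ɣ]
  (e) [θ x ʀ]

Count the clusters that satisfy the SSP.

2

(a) sonority 2-3-4: well-formed.
(b) sonority 3-1: ill-formed.
(c) sonority 5-3: ill-formed.
(d) sonority 4-3: ill-formed.
(e) sonority 3-3-5: well-formed.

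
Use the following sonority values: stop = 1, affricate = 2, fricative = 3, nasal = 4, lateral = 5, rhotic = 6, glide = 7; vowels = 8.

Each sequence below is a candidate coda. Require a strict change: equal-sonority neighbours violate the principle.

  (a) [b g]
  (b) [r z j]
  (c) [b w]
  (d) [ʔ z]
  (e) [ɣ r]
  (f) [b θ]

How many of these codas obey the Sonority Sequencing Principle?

0

(a) 1-1 → violates
(b) 6-3-7 → violates
(c) 1-7 → violates
(d) 1-3 → violates
(e) 3-6 → violates
(f) 1-3 → violates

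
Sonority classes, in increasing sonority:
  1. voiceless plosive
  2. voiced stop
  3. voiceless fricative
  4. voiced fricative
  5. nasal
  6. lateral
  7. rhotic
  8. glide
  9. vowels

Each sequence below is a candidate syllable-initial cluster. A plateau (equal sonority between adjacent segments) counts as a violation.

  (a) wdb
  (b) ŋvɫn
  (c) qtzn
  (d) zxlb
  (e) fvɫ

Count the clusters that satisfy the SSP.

1

(a) 8-2-2 → violates
(b) 5-4-6-5 → violates
(c) 1-1-4-5 → violates
(d) 4-3-6-2 → violates
(e) 3-4-6 → obeys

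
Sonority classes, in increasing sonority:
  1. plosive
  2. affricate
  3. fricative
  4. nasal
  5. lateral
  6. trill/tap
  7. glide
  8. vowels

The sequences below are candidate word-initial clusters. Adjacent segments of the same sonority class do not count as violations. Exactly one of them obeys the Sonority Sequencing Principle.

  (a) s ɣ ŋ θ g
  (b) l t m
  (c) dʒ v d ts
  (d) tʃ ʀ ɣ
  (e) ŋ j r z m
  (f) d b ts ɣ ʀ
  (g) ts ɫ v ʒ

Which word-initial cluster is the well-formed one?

(a) s ɣ ŋ θ g: profile 3-3-4-3-1 — violates.
(b) l t m: profile 5-1-4 — violates.
(c) dʒ v d ts: profile 2-3-1-2 — violates.
(d) tʃ ʀ ɣ: profile 2-6-3 — violates.
(e) ŋ j r z m: profile 4-7-6-3-4 — violates.
(f) d b ts ɣ ʀ: profile 1-1-2-3-6 — obeys.
(g) ts ɫ v ʒ: profile 2-5-3-3 — violates.

f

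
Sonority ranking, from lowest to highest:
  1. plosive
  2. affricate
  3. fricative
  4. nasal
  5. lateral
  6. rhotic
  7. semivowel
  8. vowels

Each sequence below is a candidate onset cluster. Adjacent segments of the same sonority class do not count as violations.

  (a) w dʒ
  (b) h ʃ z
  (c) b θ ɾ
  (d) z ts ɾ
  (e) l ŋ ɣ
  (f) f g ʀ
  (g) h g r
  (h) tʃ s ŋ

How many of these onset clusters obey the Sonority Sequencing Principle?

3

(a) sonority 7-2: ill-formed.
(b) sonority 3-3-3: well-formed.
(c) sonority 1-3-6: well-formed.
(d) sonority 3-2-6: ill-formed.
(e) sonority 5-4-3: ill-formed.
(f) sonority 3-1-6: ill-formed.
(g) sonority 3-1-6: ill-formed.
(h) sonority 2-3-4: well-formed.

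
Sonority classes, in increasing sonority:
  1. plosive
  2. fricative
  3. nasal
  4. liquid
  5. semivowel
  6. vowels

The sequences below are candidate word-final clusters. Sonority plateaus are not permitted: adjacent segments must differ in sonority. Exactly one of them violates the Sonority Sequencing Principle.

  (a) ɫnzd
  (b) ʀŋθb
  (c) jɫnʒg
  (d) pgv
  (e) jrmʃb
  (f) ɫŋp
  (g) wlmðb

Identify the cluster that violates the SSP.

d

(a) 4-3-2-1 → obeys
(b) 4-3-2-1 → obeys
(c) 5-4-3-2-1 → obeys
(d) 1-1-2 → violates
(e) 5-4-3-2-1 → obeys
(f) 4-3-1 → obeys
(g) 5-4-3-2-1 → obeys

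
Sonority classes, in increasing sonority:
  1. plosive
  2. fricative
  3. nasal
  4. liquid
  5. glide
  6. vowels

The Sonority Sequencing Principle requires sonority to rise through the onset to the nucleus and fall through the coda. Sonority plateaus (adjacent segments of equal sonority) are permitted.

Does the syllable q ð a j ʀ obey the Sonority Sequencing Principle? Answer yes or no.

yes

Onset: /q/ is a plosive (sonority 1), /ð/ is a fricative (sonority 2); then the nucleus /a/ (sonority 6).
Onset profile 1-2-6 — rises to the nucleus.
Coda: /j/ is a glide (sonority 5), /ʀ/ is a liquid (sonority 4).
Coda profile 6-5-4 — falls from the nucleus.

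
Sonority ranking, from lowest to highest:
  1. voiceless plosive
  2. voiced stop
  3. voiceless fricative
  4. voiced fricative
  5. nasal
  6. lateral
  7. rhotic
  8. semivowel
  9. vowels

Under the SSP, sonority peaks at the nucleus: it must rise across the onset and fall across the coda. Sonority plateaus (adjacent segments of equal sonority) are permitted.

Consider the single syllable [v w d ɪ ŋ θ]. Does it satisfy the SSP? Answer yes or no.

no

Onset: /v/ is a voiced fricative (sonority 4), /w/ is a semivowel (sonority 8), /d/ is a voiced stop (sonority 2); then the nucleus /ɪ/ (sonority 9).
Onset profile 4-8-2-9 — does not rise throughout.
Coda: /ŋ/ is a nasal (sonority 5), /θ/ is a voiceless fricative (sonority 3).
Coda profile 9-5-3 — falls from the nucleus.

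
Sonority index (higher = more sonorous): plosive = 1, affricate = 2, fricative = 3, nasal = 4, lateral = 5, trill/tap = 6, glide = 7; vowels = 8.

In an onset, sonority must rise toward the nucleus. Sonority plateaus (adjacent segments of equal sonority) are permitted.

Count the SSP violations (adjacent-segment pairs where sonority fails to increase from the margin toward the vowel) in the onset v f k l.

1

/v/: fricative = 3.
/f/: fricative = 3.
/k/: plosive = 1.
/l/: lateral = 5.
/v/→/f/: 3→3 (plateau, allowed) — ok.
/f/→/k/: 3→1 (does not rise) — violation.
/k/→/l/: 1→5 (rises) — ok.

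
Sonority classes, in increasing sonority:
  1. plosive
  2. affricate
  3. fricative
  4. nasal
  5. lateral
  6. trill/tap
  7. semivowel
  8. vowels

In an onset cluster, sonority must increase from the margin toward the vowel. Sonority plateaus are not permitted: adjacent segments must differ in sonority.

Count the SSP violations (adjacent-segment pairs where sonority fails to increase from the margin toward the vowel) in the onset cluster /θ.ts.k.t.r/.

/θ/ is a fricative (sonority 3).
/ts/ is an affricate (sonority 2).
/k/ is a plosive (sonority 1).
/t/ is a plosive (sonority 1).
/r/ is a trill/tap (sonority 6).
/θ/→/ts/: 3→2 (does not rise) — violation.
/ts/→/k/: 2→1 (does not rise) — violation.
/k/→/t/: 1→1 (plateau) — violation.
/t/→/r/: 1→6 (rises) — ok.

3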